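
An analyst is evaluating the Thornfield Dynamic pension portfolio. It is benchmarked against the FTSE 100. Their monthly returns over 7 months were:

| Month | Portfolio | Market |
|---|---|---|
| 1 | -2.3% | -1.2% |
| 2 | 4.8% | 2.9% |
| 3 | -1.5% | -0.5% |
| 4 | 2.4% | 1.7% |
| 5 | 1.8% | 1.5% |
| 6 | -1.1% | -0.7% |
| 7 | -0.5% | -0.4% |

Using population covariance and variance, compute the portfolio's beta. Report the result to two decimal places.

1.64

r̄p = 0.5143%,  r̄m = 0.4714%
Cov = Σ(rp − r̄p)(rm − r̄m) / 7 = 3.3547
Var(rm) = Σ(rm − r̄m)² / 7 = 2.0478
β = Cov / Var = 3.3547 / 2.0478 = 1.6382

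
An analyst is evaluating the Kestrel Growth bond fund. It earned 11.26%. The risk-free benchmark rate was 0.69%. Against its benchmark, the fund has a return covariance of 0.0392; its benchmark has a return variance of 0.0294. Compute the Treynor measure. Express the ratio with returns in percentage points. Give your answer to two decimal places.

7.93

β = Cov / Var = 0.0392 / 0.0294 = 1.3333
Treynor = (Rp − Rf) / β = (11.26% − 0.69%) / 1.3333 = 10.57 / 1.3333 = 7.9277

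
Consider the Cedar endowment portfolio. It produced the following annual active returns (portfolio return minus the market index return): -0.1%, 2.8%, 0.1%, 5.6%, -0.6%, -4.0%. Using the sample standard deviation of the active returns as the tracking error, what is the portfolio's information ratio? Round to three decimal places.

r̄ = (-0.1 + 2.8 + 0.1 + 5.6 − 0.6 − 4) / 6 = 0.6333%
Σ(r − r̄)² = (-0.1 − 0.6333)² + (2.8 − 0.6333)² + (0.1 − 0.6333)² + … = 53.1733
σ = √[53.1733 / 5] = 3.2611%
IR = r̄ / tracking error = 0.6333 / 3.2611 = 0.1942

0.194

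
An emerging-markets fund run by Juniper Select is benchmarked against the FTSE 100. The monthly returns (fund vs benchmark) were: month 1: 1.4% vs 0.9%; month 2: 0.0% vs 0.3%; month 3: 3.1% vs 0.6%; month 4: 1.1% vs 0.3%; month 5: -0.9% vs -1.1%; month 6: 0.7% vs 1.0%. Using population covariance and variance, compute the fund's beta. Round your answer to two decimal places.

r̄p = 0.9000%,  r̄m = 0.3333%
Cov = Σ(rp − r̄p)(rm − r̄m) / 6 = 0.5567
Var(rm) = Σ(rm − r̄m)² / 6 = 0.4822
β = Cov / Var = 0.5567 / 0.4822 = 1.1545

1.15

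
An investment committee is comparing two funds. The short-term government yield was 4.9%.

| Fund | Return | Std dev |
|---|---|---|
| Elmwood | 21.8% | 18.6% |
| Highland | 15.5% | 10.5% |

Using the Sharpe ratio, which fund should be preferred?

Highland

Elmwood: Sharpe ratio = (21.8% − 4.9%) / 18.6% = 0.909
Highland: Sharpe ratio = (15.5% − 4.9%) / 10.5% = 1.010
Highest: Highland (1.010).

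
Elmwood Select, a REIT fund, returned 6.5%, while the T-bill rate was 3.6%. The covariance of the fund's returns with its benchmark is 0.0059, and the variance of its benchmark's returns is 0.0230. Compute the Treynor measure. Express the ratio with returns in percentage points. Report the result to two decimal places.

β = Cov / Var = 0.0059 / 0.0230 = 0.2565
Treynor = (Rp − Rf) / β = (6.5% − 3.6%) / 0.2565 = 2.90 / 0.2565 = 11.3060

11.31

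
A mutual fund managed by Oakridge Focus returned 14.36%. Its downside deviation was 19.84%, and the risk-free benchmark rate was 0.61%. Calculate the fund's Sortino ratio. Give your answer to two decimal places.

Sortino = (Rp − Rf) / σd = (14.36% − 0.61%) / 19.84% = 13.75% / 19.84% = 0.6930

0.69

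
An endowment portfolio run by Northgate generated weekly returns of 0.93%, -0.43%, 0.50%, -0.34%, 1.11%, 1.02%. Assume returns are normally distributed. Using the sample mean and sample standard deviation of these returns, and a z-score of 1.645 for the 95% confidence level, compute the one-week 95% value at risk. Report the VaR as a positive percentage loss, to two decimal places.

μ = (0.93 − 0.43 + 0.5 − 0.34 + 1.11 + 1.02) / 6 = 2.790 / 6 = 0.4650%
Σ(r − μ)² = (0.93 − 0.4650)² + (-0.43 − 0.4650)² + (0.5 − 0.4650)² + … = 2.3906
sample σ = √(2.3906 / 5) = √0.4781 = 0.6914%
VaR = −(μ − z·σ) = −(0.4650 − 1.645 × 0.6914) = −(-0.6724) = 0.6724%

0.67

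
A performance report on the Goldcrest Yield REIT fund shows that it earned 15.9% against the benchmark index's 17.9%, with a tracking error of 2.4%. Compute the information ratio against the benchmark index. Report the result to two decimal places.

IR = (Rp − Rb) / TE = (15.9% − 17.9%) / 2.4% = -2.00% / 2.4% = -0.8333

-0.83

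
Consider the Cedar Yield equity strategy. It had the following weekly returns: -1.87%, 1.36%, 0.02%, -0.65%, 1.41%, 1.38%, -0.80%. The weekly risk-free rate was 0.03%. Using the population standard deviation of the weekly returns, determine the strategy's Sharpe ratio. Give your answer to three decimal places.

r̄ = (-1.87 + 1.36 + 0.02 − 0.65 + 1.41 + 1.38 − 0.8) / 7 = 0.1214%
Σ(r − r̄)² = 10.1987; population σ = √(10.1987/7) = 1.2070%
Sharpe = (r̄ − rf) / σ = (0.1214 − 0.03) / 1.2070 = 0.0914 / 1.2070 = 0.0757

0.076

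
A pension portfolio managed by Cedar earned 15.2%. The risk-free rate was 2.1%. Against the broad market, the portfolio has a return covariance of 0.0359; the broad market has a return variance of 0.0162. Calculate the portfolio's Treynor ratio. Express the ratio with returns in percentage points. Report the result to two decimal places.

5.91

β = Cov / Var = 0.0359 / 0.0162 = 2.2160
Treynor = (Rp − Rf) / β = (15.2% − 2.1%) / 2.2160 = 13.10 / 2.2160 = 5.9116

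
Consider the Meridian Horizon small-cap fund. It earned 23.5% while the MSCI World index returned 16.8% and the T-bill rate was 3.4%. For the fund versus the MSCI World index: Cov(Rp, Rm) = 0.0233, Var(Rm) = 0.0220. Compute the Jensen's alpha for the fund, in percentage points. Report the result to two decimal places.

β = Cov / Var = 0.0233 / 0.0220 = 1.0591
E[R] = Rf + β(Rm − Rf) = 3.4% + 1.0591 × (16.8% − 3.4%) = 17.5919%
α = Rp − E[R] = 23.5% − 17.5919% = 5.9081

5.91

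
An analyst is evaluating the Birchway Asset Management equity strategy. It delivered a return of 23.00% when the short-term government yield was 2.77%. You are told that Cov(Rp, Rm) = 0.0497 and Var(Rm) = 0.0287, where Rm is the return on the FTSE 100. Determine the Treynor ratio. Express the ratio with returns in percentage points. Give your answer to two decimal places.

β = Cov / Var = 0.0497 / 0.0287 = 1.7317
Treynor = (Rp − Rf) / β = (23.00% − 2.77%) / 1.7317 = 20.23 / 1.7317 = 11.6822

11.68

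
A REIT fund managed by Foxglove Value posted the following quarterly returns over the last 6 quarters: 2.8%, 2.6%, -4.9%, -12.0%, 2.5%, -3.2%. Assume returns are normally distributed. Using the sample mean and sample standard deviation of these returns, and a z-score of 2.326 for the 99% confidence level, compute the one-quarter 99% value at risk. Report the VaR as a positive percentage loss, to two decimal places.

15.77

r̄ = (2.8 + 2.6 − 4.9 − 12 + 2.5 − 3.2) / 6 = -2.0333%
Σ(r − r̄)² = (2.8 − (-2.0333))² + (2.6 − (-2.0333))² + … = 174.2933
σ = √[174.2933 / 5] = 5.9041%
VaR = −(r̄ − z·σ) = −(-2.0333 − 2.326 × 5.9041) = −(-15.7662) = 15.7662%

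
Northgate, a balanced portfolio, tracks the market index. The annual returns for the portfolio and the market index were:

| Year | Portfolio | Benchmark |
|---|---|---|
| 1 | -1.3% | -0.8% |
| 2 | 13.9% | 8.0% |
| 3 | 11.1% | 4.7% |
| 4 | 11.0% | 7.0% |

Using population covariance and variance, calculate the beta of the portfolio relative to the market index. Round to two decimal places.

r̄p = 8.6750%,  r̄m = 4.7250%
Cov = Σ(rp − r̄p)(rm − r̄m) / 4 = 19.3631
Var(rm) = Σ(rm − r̄m)² / 4 = 11.6069
β = Cov / Var = 19.3631 / 11.6069 = 1.6682

1.67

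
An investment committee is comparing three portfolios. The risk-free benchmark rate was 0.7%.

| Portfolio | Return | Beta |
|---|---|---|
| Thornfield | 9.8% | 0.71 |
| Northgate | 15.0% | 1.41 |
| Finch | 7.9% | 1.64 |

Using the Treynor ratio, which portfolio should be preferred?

Thornfield

Thornfield: Treynor = (9.8% − 0.7%) / 0.71 = 12.817
Northgate: Treynor = (15.0% − 0.7%) / 1.41 = 10.142
Finch: Treynor = (7.9% − 0.7%) / 1.64 = 4.390
Highest: Thornfield (12.817).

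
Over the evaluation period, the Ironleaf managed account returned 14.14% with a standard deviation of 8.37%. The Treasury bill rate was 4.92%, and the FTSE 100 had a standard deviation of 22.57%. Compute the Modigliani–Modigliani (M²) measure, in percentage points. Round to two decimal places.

29.78

Sharpe = (Rp − Rf) / σp = (14.14% − 4.92%) / 8.37% = 1.1016
M² = Rf + Sharpe × σm = 4.92% + 1.1016 × 22.57% = 29.7831%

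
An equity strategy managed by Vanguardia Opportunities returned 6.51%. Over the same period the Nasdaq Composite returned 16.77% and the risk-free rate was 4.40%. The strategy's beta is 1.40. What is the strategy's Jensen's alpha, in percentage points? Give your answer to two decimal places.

CAPM expected return = Rf + β(Rm − Rf) = 4.40% + 1.40 × (16.77% − 4.40%) = 4.4 + 1.40 × 12.37 = 21.7180%
Jensen's α = Rp − E[R] = 6.51% − 21.7180% = -15.2080

-15.21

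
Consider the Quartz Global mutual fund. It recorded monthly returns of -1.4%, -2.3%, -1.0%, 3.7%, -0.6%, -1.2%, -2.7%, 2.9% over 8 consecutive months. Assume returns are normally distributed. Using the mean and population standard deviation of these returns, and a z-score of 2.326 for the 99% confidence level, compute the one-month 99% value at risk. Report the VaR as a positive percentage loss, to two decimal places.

5.43

μ = (-1.4 − 2.3 − 1 + 3.7 − 0.6 − 1.2 − 2.7 + 2.9) / 8 = -0.3250%
Population σ = √[Σ(r − μ)² / 8] = √[38.5950 / 8] = √4.8244 = 2.1965%
VaR = −(μ − z·σ) = −(-0.3250 − 2.326 × 2.1965) = −(-5.4341) = 5.4341%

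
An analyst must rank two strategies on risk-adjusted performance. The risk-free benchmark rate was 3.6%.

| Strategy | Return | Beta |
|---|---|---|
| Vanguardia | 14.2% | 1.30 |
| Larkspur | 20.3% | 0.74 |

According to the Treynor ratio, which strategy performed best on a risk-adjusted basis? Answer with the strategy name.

Larkspur

Vanguardia: Treynor = (14.2% − 3.6%) / 1.30 = 8.154
Larkspur: Treynor = (20.3% − 3.6%) / 0.74 = 22.568
Highest: Larkspur (22.568).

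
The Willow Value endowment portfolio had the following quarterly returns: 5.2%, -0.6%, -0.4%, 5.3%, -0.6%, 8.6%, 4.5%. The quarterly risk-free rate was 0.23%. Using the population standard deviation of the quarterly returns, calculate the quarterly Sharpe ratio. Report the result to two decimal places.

μ = (5.2 − 0.6 − 0.4 + 5.3 − 0.6 + 8.6 + 4.5) / 7 = 22.00 / 7 = 3.1429%
Σ(r − μ)² = (5.2 − 3.1429)² + (-0.6 − 3.1429)² + … = 81.0771
population σ = √(81.0771 / 7) = √11.5824 = 3.4033%
Sharpe = (μ − rf) / σ = (3.1429 − 0.23) / 3.4033 = 2.9129 / 3.4033 = 0.8559

0.86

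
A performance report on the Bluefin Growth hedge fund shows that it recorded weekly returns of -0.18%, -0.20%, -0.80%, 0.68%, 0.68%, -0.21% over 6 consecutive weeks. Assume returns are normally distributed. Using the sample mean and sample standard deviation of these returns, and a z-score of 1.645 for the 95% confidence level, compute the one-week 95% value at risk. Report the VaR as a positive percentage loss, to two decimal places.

0.96

r̄ = (-0.18 − 0.2 − 0.8 + 0.68 + 0.68 − 0.21) / 6 = -0.030 / 6 = -0.0050%
Σ(r − r̄)² = (-0.18 − (-0.0050))² + (-0.2 − (-0.0050))² + (-0.8 − (-0.0050))² + … = 1.6812
sample σ = √(1.6812 / 5) = √0.3362 = 0.5798%
VaR = −(r̄ − z·σ) = −(-0.0050 − 1.645 × 0.5798) = −(-0.9588) = 0.9588%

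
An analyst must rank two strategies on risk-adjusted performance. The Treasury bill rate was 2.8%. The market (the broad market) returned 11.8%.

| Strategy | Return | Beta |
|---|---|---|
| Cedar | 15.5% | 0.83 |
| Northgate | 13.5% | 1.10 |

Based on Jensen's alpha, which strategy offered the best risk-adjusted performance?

Cedar

Cedar: α = 15.5% − [2.8% + 0.83 × (11.8% − 2.8%)] = 5.230
Northgate: α = 13.5% − [2.8% + 1.10 × (11.8% − 2.8%)] = 0.800
Highest: Cedar (5.230).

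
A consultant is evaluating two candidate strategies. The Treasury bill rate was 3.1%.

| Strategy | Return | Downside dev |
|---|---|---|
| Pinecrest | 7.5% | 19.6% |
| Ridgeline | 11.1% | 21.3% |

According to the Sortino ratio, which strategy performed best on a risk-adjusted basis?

Pinecrest: Sortino ratio = (7.5% − 3.1%) / 19.6% = 0.224
Ridgeline: Sortino ratio = (11.1% − 3.1%) / 21.3% = 0.376
Highest: Ridgeline (0.376).

Ridgeline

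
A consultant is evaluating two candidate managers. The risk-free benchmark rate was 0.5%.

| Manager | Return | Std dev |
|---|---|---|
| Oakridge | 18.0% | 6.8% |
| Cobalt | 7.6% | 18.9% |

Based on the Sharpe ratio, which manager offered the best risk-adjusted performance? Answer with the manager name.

Oakridge: Sharpe ratio = (18.0% − 0.5%) / 6.8% = 2.574
Cobalt: Sharpe ratio = (7.6% − 0.5%) / 18.9% = 0.376
Highest: Oakridge (2.574).

Oakridge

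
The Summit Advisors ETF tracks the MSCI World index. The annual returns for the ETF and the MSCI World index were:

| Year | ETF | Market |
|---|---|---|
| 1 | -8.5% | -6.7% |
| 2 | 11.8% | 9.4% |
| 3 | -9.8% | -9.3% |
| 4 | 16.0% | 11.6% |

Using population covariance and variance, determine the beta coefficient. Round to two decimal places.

1.24

r̄p = 2.3750%,  r̄m = 1.2500%
Cov = Σ(rp − r̄p)(rm − r̄m) / 4 = 108.1838
Var(rm) = Σ(rm − r̄m)² / 4 = 87.0125
β = Cov / Var = 108.1838 / 87.0125 = 1.2433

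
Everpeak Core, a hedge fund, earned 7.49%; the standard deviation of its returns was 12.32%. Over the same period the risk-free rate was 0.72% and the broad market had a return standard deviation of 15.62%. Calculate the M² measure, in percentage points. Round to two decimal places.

9.30

Sharpe = (Rp − Rf) / σp = (7.49% − 0.72%) / 12.32% = 0.5495
M² = Rf + Sharpe × σm = 0.72% + 0.5495 × 15.62% = 9.3032%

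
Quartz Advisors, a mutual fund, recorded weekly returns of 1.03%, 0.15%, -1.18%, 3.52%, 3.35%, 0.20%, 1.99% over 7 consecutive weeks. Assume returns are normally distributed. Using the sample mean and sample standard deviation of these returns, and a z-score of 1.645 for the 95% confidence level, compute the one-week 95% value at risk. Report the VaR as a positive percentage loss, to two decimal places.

r̄ = (1.03 + 0.15 − 1.18 + 3.52 + 3.35 + 0.2 + 1.99) / 7 = 1.2943%
Sample std dev = √[18.3626 / 6] = 1.7494%
VaR = −(r̄ − z·σ) = −(1.2943 − 1.645 × 1.7494) = −(-1.5835) = 1.5835%

1.58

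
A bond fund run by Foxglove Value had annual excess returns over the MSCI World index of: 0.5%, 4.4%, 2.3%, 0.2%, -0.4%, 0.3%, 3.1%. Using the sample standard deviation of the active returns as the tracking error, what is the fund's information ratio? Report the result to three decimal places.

0.827

r̄ = (0.5 + 4.4 + 2.3 + 0.2 − 0.4 + 0.3 + 3.1) / 7 = 10.40 / 7 = 1.4857%
Σ(r − r̄)² = (0.5 − 1.4857)² + (4.4 − 1.4857)² + (2.3 − 1.4857)² + … = 19.3486
σ = √[19.3486 / 6] = 1.7958%
IR = r̄ / tracking error = 1.4857 / 1.7958 = 0.8273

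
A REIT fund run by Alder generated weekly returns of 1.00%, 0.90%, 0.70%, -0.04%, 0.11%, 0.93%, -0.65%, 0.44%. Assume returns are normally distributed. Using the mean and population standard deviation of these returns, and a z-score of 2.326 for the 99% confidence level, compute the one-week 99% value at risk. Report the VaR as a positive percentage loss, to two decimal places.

0.84

r̄ = (1 + 0.9 + 0.7 − 0.04 + 0.11 + 0.93 − 0.65 + 0.44) / 8 = 0.4238%
Population σ = √[Σ(r − r̄)² / 8] = √[2.3582 / 8] = √0.2948 = 0.5430%
VaR = −(r̄ − z·σ) = −(0.4238 − 2.326 × 0.5430) = −(-0.8392) = 0.8392%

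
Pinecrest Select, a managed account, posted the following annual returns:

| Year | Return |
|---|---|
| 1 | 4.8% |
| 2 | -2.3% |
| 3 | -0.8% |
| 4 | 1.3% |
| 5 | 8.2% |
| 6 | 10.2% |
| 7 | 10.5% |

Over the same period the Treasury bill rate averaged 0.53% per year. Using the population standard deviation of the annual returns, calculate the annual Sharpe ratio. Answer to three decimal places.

r̄ = (4.8 − 2.3 − 0.8 + 1.3 + 8.2 + 10.2 + 10.5) / 7 = 31.90 / 7 = 4.5571%
Population σ = √[Σ(r − r̄)² / 7] = √[166.8171 / 7] = √23.8310 = 4.8817%
Sharpe = (r̄ − rf) / σ = (4.5571 − 0.53) / 4.8817 = 4.0271 / 4.8817 = 0.8249

0.825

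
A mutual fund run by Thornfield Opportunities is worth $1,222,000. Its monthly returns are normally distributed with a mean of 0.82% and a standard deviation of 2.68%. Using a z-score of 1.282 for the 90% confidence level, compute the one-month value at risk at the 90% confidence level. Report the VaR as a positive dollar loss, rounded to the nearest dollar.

$31,965

Return at the 90% tail: μ − z·σ = 0.82% − 1.282 × 2.68% = 0.82 − 3.43576 = -2.61576%
VaR = −(-2.61576%) × $1,222,000 = 2.61576% × $1,222,000 = $31,965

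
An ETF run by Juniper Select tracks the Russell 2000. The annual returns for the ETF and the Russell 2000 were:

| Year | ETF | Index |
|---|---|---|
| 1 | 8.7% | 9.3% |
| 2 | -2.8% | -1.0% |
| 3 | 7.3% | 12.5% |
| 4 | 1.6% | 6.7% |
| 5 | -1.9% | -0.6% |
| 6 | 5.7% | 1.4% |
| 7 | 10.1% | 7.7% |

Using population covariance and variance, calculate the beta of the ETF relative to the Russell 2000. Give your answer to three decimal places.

r̄p = 4.1000%,  r̄m = 5.1429%
Cov = Σ(rp − r̄p)(rm − r̄m) / 7 = 17.8529
Var(rm) = Σ(rm − r̄m)² / 7 = 23.5853
β = Cov / Var = 17.8529 / 23.5853 = 0.7570

0.757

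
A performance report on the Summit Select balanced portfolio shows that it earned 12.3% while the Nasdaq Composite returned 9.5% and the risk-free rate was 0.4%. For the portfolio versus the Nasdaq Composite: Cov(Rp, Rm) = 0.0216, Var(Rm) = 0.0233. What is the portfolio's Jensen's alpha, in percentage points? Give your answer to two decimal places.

3.46

β = Cov / Var = 0.0216 / 0.0233 = 0.9270
E[R] = Rf + β(Rm − Rf) = 0.4% + 0.9270 × (9.5% − 0.4%) = 8.8357%
α = Rp − E[R] = 12.3% − 8.8357% = 3.4643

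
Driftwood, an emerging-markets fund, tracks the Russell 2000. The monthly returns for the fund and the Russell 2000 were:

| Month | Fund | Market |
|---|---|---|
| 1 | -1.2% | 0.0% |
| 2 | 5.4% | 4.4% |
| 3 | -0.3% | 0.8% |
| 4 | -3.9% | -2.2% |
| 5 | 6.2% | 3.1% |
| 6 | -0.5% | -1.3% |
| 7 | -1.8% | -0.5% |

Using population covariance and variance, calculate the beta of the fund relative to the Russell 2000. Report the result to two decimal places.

r̄p = 0.5571%,  r̄m = 0.6143%
Cov = Σ(rp − r̄p)(rm − r̄m) / 7 = 7.2106
Var(rm) = Σ(rm − r̄m)² / 7 = 4.8212
β = Cov / Var = 7.2106 / 4.8212 = 1.4956

1.50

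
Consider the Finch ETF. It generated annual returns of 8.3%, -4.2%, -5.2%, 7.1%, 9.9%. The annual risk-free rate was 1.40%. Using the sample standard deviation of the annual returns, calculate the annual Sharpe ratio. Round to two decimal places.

0.24

r̄ = (8.3 − 4.2 − 5.2 + 7.1 + 9.9) / 5 = 3.1800%
Σ(r − r̄)² = 211.4280; sample σ = √(211.4280/4) = 7.2703%
Sharpe = (r̄ − rf) / σ = (3.1800 − 1.4) / 7.2703 = 1.7800 / 7.2703 = 0.2448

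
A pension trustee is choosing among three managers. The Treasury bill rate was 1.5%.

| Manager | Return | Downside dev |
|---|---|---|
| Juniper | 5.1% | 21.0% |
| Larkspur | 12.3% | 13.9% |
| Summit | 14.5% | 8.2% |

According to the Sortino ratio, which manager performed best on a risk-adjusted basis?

Summit

Juniper: Sortino ratio = (5.1% − 1.5%) / 21.0% = 0.171
Larkspur: Sortino ratio = (12.3% − 1.5%) / 13.9% = 0.777
Summit: Sortino ratio = (14.5% − 1.5%) / 8.2% = 1.585
Highest: Summit (1.585).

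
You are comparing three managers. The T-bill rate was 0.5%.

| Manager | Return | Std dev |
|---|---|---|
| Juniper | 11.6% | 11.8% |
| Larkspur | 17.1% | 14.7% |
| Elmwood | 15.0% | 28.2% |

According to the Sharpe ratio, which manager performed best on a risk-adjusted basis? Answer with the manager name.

Larkspur

Juniper: Sharpe ratio = (11.6% − 0.5%) / 11.8% = 0.941
Larkspur: Sharpe ratio = (17.1% − 0.5%) / 14.7% = 1.129
Elmwood: Sharpe ratio = (15.0% − 0.5%) / 28.2% = 0.514
Highest: Larkspur (1.129).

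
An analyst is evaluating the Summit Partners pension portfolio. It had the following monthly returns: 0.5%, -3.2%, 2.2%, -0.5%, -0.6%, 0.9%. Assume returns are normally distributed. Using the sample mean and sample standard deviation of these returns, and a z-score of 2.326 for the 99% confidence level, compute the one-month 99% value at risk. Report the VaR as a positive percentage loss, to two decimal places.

4.36

Mean return μ = -0.70 / 6 = -0.1167%
Sample std dev = √[16.6683 / 5] = 1.8258%
VaR = −(μ − z·σ) = −(-0.1167 − 2.326 × 1.8258) = −(-4.3635) = 4.3635%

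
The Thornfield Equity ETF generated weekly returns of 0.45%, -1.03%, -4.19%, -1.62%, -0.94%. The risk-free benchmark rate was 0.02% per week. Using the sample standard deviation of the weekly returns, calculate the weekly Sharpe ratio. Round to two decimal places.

r̄ = (0.45 − 1.03 − 4.19 − 1.62 − 0.94) / 5 = -7.330 / 5 = -1.4660%
Sample std dev = √[11.5817 / 4] = 1.7016%
Sharpe = (r̄ − rf) / σ = (-1.4660 − 0.02) / 1.7016 = -1.4860 / 1.7016 = -0.8733

-0.87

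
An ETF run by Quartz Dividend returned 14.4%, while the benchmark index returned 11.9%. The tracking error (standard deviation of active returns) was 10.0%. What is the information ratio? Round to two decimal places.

IR = (Rp − Rb) / TE = (14.4% − 11.9%) / 10.0% = 2.50% / 10.0% = 0.2500

0.25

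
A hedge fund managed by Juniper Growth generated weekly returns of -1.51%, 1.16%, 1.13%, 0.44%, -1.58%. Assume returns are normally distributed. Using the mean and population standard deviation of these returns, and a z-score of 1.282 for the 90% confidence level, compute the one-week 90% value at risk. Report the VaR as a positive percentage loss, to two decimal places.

μ = (-1.51 + 1.16 + 1.13 + 0.44 − 1.58) / 5 = -0.0720%
Σ(r − μ)² = (-1.51 − (-0.0720))² + (1.16 − (-0.0720))² + … = 7.5667
σ = √[7.5667 / 5] = 1.2302%
VaR = −(μ − z·σ) = −(-0.0720 − 1.282 × 1.2302) = −(-1.6491) = 1.6491%

1.65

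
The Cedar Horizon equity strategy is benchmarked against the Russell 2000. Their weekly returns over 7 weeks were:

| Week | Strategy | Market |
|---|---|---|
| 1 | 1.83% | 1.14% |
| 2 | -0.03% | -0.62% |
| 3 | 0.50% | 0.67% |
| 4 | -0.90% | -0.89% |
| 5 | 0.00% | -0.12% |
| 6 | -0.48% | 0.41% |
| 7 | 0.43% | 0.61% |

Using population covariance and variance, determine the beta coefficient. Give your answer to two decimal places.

0.94

r̄p = 0.1929%,  r̄m = 0.1714%
Cov = Σ(rp − r̄p)(rm − r̄m) / 7 = 0.4393
Var(rm) = Σ(rm − r̄m)² / 7 = 0.4677
β = Cov / Var = 0.4393 / 0.4677 = 0.9393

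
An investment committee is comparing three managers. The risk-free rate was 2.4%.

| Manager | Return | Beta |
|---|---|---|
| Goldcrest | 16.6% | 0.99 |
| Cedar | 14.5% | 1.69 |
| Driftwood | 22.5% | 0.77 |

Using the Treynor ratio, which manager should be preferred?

Goldcrest: Treynor = (16.6% − 2.4%) / 0.99 = 14.343
Cedar: Treynor = (14.5% − 2.4%) / 1.69 = 7.160
Driftwood: Treynor = (22.5% − 2.4%) / 0.77 = 26.104
Highest: Driftwood (26.104).

Driftwood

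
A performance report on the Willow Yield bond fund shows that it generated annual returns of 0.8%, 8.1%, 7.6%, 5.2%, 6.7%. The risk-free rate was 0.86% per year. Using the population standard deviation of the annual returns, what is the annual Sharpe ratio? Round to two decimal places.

1.83

r̄ = (0.8 + 8.1 + 7.6 + 5.2 + 6.7) / 5 = 28.40 / 5 = 5.6800%
Population std dev = √[34.6280 / 5] = 2.6317%
Sharpe = (r̄ − rf) / σ = (5.6800 − 0.86) / 2.6317 = 4.8200 / 2.6317 = 1.8315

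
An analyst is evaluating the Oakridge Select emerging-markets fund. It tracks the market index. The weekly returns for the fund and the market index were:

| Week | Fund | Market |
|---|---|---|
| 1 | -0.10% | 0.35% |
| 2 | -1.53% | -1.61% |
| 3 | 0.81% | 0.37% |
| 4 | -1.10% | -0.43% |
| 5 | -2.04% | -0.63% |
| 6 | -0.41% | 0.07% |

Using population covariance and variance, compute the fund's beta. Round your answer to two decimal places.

1.08

r̄p = -0.7283%,  r̄m = -0.3133%
Cov = Σ(rp − r̄p)(rm − r̄m) / 6 = 0.5147
Var(rm) = Σ(rm − r̄m)² / 6 = 0.4749
β = Cov / Var = 0.5147 / 0.4749 = 1.0838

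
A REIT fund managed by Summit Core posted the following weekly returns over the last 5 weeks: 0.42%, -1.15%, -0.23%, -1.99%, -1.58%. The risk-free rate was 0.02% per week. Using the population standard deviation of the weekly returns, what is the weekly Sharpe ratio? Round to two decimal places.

r̄ = (0.42 − 1.15 − 0.23 − 1.99 − 1.58) / 5 = -4.530 / 5 = -0.9060%
Σ(r − r̄)² = 3.9041; population σ = √(3.9041/5) = 0.8836%
Sharpe = (r̄ − rf) / σ = (-0.9060 − 0.02) / 0.8836 = -0.9260 / 0.8836 = -1.0480

-1.05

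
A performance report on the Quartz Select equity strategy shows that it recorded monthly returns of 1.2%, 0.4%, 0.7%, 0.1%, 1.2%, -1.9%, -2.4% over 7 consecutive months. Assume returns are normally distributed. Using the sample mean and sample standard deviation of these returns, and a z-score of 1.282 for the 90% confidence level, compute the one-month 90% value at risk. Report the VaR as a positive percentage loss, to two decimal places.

1.98

r̄ = (1.2 + 0.4 + 0.7 + 0.1 + 1.2 − 1.9 − 2.4) / 7 = -0.70 / 7 = -0.1000%
Sample σ = √[Σ(r − r̄)² / 6] = √[12.8400 / 6] = √2.1400 = 1.4629%
VaR = −(r̄ − z·σ) = −(-0.1000 − 1.282 × 1.4629) = −(-1.9754) = 1.9754%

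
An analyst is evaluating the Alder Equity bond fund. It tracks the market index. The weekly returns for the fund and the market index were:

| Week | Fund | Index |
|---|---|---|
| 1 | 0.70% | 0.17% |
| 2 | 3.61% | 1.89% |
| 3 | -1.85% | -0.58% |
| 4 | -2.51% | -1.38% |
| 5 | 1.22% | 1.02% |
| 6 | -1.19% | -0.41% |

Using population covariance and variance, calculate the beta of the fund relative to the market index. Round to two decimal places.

1.90

r̄p = -0.0033%,  r̄m = 0.1183%
Cov = Σ(rp − r̄p)(rm − r̄m) / 6 = 2.2022
Var(rm) = Σ(rm − r̄m)² / 6 = 1.1610
β = Cov / Var = 2.2022 / 1.1610 = 1.8968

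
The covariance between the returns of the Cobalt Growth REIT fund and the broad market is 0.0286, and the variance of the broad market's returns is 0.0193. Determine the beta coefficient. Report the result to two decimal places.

β = Cov(Rp, Rm) / Var(Rm) = 0.0286 / 0.0193 = 1.4819

1.48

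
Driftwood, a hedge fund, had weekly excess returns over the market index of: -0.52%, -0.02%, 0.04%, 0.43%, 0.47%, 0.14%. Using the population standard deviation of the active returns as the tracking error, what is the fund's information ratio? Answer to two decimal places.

r̄ = (-0.52 − 0.02 + 0.04 + 0.43 + 0.47 + 0.14) / 6 = 0.540 / 6 = 0.0900%
Σ(r − r̄)² = (-0.52 − 0.0900)² + (-0.02 − 0.0900)² + (0.04 − 0.0900)² + … = 0.6492
population σ = √(0.6492 / 6) = √0.1082 = 0.3289%
IR = r̄ / tracking error = 0.0900 / 0.3289 = 0.2736

0.27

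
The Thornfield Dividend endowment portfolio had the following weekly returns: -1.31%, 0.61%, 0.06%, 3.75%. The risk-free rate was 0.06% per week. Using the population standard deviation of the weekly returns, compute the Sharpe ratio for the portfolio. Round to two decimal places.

0.39

μ = (-1.31 + 0.61 + 0.06 + 3.75) / 4 = 3.110 / 4 = 0.7775%
Population std dev = √[13.7363 / 4] = 1.8531%
Sharpe = (μ − rf) / σ = (0.7775 − 0.06) / 1.8531 = 0.7175 / 1.8531 = 0.3872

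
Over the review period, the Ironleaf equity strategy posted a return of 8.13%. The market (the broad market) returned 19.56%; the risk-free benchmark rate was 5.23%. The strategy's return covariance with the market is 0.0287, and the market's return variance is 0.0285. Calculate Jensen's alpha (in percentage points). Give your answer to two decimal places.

β = Cov / Var = 0.0287 / 0.0285 = 1.0070
E[R] = Rf + β(Rm − Rf) = 5.23% + 1.0070 × (19.56% − 5.23%) = 19.6603%
α = Rp − E[R] = 8.13% − 19.6603% = -11.5303

-11.53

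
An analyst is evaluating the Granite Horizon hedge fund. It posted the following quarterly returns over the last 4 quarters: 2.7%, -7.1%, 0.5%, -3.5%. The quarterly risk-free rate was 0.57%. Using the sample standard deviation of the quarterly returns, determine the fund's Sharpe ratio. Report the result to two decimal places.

r̄ = (2.7 − 7.1 + 0.5 − 3.5) / 4 = -1.8500%
Σ(r − r̄)² = (2.7 − (-1.8500))² + (-7.1 − (-1.8500))² + (0.5 − (-1.8500))² + … = 56.5100
σ = √[56.5100 / 3] = 4.3401%
Sharpe = (r̄ − rf) / σ = (-1.8500 − 0.57) / 4.3401 = -2.4200 / 4.3401 = -0.5576

-0.56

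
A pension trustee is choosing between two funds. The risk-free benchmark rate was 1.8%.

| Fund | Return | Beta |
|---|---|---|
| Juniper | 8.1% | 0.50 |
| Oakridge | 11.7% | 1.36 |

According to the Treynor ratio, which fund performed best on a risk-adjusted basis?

Juniper

Juniper: Treynor = (8.1% − 1.8%) / 0.50 = 12.600
Oakridge: Treynor = (11.7% − 1.8%) / 1.36 = 7.279
Highest: Juniper (12.600).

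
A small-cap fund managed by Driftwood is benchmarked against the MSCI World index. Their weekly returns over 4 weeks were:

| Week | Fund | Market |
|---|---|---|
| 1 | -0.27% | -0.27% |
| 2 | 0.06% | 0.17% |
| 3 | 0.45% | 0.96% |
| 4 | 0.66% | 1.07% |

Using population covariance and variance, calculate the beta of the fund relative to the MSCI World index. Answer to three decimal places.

r̄p = 0.2250%,  r̄m = 0.4825%
Cov = Σ(rp − r̄p)(rm − r̄m) / 4 = 0.1968
Var(rm) = Σ(rm − r̄m)² / 4 = 0.3093
β = Cov / Var = 0.1968 / 0.3093 = 0.6363

0.636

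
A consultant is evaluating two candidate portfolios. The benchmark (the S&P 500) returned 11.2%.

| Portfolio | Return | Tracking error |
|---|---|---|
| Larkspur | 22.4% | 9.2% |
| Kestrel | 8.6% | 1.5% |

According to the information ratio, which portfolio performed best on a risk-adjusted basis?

Larkspur

Larkspur: IR = (22.4% − 11.2%) / 9.2% = 1.217
Kestrel: IR = (8.6% − 11.2%) / 1.5% = -1.733
Highest: Larkspur (1.217).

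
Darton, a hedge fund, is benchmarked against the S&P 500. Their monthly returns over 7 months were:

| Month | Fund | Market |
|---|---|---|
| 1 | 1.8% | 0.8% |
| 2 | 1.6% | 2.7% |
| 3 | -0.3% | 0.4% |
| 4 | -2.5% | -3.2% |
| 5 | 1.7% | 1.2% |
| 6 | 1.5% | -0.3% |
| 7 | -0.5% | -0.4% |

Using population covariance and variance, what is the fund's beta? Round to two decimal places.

0.75

r̄p = 0.4714%,  r̄m = 0.1714%
Cov = Σ(rp − r̄p)(rm − r̄m) / 7 = 2.1235
Var(rm) = Σ(rm − r̄m)² / 7 = 2.8306
β = Cov / Var = 2.1235 / 2.8306 = 0.7502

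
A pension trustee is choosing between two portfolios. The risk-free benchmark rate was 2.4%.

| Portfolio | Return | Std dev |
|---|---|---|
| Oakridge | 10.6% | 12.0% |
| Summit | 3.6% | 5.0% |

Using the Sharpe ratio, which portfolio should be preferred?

Oakridge: Sharpe ratio = (10.6% − 2.4%) / 12.0% = 0.683
Summit: Sharpe ratio = (3.6% − 2.4%) / 5.0% = 0.240
Highest: Oakridge (0.683).

Oakridge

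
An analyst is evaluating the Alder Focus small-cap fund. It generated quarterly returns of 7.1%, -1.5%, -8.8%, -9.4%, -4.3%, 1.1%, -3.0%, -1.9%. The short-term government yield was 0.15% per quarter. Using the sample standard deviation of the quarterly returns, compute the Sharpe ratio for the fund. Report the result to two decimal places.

-0.52

r̄ = (7.1 − 1.5 − 8.8 − 9.4 − 4.3 + 1.1 − 3 − 1.9) / 8 = -20.70 / 8 = -2.5875%
Sample std dev = √[197.2088 / 7] = 5.3078%
Sharpe = (r̄ − rf) / σ = (-2.5875 − 0.15) / 5.3078 = -2.7375 / 5.3078 = -0.5158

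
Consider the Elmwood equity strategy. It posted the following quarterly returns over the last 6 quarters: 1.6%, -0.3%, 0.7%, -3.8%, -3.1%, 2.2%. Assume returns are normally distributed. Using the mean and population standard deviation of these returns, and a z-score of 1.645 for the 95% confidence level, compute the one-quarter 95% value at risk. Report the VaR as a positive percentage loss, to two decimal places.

Mean return r̄ = -2.70 / 6 = -0.4500%
Σ(r − r̄)² = (1.6 − (-0.4500))² + (-0.3 − (-0.4500))² + (0.7 − (-0.4500))² + … = 30.8150
σ = √[30.8150 / 6] = 2.2662%
VaR = −(r̄ − z·σ) = −(-0.4500 − 1.645 × 2.2662) = −(-4.1779) = 4.1779%

4.18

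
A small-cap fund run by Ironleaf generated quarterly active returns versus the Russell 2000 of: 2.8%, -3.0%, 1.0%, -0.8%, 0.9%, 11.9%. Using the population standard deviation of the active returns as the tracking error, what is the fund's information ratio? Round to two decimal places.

r̄ = (2.8 − 3 + 1 − 0.8 + 0.9 + 11.9) / 6 = 2.1333%
Population σ = √[Σ(r − r̄)² / 6] = √[133.5933 / 6] = √22.2656 = 4.7186%
IR = r̄ / tracking error = 2.1333 / 4.7186 = 0.4521

0.45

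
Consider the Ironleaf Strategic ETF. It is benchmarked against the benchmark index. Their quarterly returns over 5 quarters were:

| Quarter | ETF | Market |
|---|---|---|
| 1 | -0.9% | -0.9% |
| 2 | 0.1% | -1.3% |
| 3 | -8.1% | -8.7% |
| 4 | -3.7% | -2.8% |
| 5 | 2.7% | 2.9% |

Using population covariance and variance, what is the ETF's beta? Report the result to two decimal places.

0.96

r̄p = -1.9800%,  r̄m = -2.1600%
Cov = Σ(rp − r̄p)(rm − r̄m) / 5 = 13.5912
Var(rm) = Σ(rm − r̄m)² / 5 = 14.2224
β = Cov / Var = 13.5912 / 14.2224 = 0.9556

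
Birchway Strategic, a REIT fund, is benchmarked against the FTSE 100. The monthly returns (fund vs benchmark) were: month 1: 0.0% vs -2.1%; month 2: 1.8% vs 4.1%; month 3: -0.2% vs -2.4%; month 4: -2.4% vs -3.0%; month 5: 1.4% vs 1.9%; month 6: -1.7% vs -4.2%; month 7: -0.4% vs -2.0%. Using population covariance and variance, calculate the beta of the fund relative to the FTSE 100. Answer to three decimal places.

r̄p = -0.2143%,  r̄m = -1.1000%
Cov = Σ(rp − r̄p)(rm − r̄m) / 7 = 3.4300
Var(rm) = Σ(rm − r̄m)² / 7 = 7.5371
β = Cov / Var = 3.4300 / 7.5371 = 0.4551

0.455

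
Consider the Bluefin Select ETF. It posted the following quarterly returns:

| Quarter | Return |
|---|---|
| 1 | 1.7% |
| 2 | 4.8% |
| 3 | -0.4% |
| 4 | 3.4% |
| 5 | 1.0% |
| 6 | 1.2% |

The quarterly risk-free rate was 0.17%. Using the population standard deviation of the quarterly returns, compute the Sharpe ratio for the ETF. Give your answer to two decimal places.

1.05

Mean return μ = 11.70 / 6 = 1.9500%
Population std dev = √[17.2750 / 6] = 1.6968%
Sharpe = (μ − rf) / σ = (1.9500 − 0.17) / 1.6968 = 1.7800 / 1.6968 = 1.0490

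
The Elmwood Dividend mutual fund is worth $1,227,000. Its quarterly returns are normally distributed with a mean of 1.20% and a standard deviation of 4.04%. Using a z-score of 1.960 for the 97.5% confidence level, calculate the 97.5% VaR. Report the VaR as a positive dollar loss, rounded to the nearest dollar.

Return at the 97.5% tail: μ − z·σ = 1.20% − 1.960 × 4.04% = 1.2 − 7.9184 = -6.7184%
VaR = −(-6.7184%) × $1,227,000 = 6.7184% × $1,227,000 = $82,435

$82,435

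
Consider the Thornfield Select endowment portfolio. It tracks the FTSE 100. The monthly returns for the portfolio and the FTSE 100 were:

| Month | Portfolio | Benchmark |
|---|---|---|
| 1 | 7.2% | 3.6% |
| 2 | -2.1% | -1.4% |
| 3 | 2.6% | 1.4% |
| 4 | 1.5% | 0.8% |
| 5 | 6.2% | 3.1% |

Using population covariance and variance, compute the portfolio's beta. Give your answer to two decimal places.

r̄p = 3.0800%,  r̄m = 1.5000%
Cov = Σ(rp − r̄p)(rm − r̄m) / 5 = 5.9640
Var(rm) = Σ(rm − r̄m)² / 5 = 3.1760
β = Cov / Var = 5.9640 / 3.1760 = 1.8778

1.88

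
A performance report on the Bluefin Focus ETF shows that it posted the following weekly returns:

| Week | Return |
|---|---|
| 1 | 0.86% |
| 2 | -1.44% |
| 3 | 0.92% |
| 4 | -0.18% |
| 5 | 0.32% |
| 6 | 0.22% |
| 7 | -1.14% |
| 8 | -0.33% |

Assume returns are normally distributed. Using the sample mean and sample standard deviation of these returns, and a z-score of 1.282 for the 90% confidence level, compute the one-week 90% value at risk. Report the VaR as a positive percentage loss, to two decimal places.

r̄ = (0.86 − 1.44 + 0.92 − 0.18 + 0.32 + 0.22 − 1.14 − 0.33) / 8 = -0.770 / 8 = -0.0963%
Sample std dev = √[5.1772 / 7] = 0.8600%
VaR = −(r̄ − z·σ) = −(-0.0963 − 1.282 × 0.8600) = −(-1.1988) = 1.1988%

1.20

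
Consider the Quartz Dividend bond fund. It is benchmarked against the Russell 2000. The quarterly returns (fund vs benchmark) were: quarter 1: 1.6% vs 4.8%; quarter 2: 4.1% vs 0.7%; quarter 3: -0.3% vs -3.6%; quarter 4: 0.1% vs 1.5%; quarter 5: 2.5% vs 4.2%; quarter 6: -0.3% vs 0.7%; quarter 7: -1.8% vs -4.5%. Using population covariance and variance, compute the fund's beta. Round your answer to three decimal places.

0.359

r̄p = 0.8429%,  r̄m = 0.5429%
Cov = Σ(rp − r̄p)(rm − r̄m) / 7 = 3.8524
Var(rm) = Σ(rm − r̄m)² / 7 = 10.7224
β = Cov / Var = 3.8524 / 10.7224 = 0.3593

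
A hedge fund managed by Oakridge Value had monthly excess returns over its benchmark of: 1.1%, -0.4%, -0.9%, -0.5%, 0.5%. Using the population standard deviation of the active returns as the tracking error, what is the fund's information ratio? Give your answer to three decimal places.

Mean return r̄ = -0.20 / 5 = -0.0400%
Population std dev = √[2.6720 / 5] = 0.7310%
IR = r̄ / tracking error = -0.0400 / 0.7310 = -0.0547

-0.055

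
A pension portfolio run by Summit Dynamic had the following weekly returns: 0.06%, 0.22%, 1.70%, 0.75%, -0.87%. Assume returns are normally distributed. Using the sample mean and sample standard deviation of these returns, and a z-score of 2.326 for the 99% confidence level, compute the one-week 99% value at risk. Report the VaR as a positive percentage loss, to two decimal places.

r̄ = (0.06 + 0.22 + 1.7 + 0.75 − 0.87) / 5 = 1.860 / 5 = 0.3720%
Sample std dev = √[3.5695 / 4] = 0.9447%
VaR = −(r̄ − z·σ) = −(0.3720 − 2.326 × 0.9447) = −(-1.8254) = 1.8254%

1.83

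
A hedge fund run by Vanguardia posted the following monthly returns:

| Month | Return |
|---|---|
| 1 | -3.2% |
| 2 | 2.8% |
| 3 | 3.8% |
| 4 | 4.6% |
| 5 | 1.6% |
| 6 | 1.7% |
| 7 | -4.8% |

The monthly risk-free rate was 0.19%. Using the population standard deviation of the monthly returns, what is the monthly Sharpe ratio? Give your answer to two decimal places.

0.22

Mean return r̄ = 6.50 / 7 = 0.9286%
Σ(r − r̄)² = (-3.2 − 0.9286)² + (2.8 − 0.9286)² + … = 76.1343
σ = √[76.1343 / 7] = 3.2979%
Sharpe = (r̄ − rf) / σ = (0.9286 − 0.19) / 3.2979 = 0.7386 / 3.2979 = 0.2240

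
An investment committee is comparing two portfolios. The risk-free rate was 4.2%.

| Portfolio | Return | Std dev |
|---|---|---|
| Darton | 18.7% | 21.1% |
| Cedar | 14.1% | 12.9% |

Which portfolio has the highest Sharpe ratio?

Cedar

Darton: Sharpe ratio = (18.7% − 4.2%) / 21.1% = 0.687
Cedar: Sharpe ratio = (14.1% − 4.2%) / 12.9% = 0.767
Highest: Cedar (0.767).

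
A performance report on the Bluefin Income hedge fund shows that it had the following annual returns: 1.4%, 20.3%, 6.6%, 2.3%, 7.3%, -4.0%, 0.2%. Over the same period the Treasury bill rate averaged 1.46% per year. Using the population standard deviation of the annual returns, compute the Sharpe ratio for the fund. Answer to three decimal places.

r̄ = (1.4 + 20.3 + 6.6 + 2.3 + 7.3 − 4 + 0.2) / 7 = 4.8714%
Population std dev = √[366.1143 / 7] = 7.2320%
Sharpe = (r̄ − rf) / σ = (4.8714 − 1.46) / 7.2320 = 3.4114 / 7.2320 = 0.4717

0.472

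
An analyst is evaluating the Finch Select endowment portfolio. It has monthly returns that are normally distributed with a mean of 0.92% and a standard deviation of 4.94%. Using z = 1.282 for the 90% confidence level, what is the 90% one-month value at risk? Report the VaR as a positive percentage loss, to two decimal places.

5.41

VaR (as % loss) = −(μ − z·σ) = −(0.92% − 1.282 × 4.94%) = −(-5.41308%) = 5.41308%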